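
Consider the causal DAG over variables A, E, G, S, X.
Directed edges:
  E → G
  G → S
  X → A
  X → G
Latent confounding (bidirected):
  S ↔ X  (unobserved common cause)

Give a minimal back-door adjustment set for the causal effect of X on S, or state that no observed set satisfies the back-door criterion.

desc(X)\{X}={A,G,S}; candidates ⊆ {E}.
X↔S: latent back-door arc(s) into X.
size 0: {}; under {} X still reaches {S} ∋ S.
size 1: {E}; under {E} X still reaches {S} ∋ S.
X↔S cannot be blocked by any observed set — no back-door set.

X→S: no observed back-door set.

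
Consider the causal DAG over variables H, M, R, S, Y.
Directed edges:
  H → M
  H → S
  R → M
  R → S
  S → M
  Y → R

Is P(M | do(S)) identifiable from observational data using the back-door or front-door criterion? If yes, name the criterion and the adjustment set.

desc(S)\{S}={M}; candidates ⊆ {H,R,Y}.
size 0: {}; under {} S still reaches {H,M,R,Y} ∋ M.
size 1: {H}, {R}, {Y}; under {H} S still reaches {M,R,Y} ∋ M.
{H,R}: S⊥M given {H,R} in G with S→· removed — back-door holds.
P(M|do(S)) = Σ_{H,R} P(M|S,H,R)·P(H,R).

P(M|do(S)): backdoor, adjust for {H, R}.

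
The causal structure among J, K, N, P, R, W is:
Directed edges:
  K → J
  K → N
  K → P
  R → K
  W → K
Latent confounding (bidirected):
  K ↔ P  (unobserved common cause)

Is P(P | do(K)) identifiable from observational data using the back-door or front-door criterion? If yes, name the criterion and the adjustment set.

P(P|do(K)): not identifiable (no BD/FD set).

desc(K)\{K}={J,N,P}; candidates ⊆ {R,W}.
K↔P: latent back-door arc(s) into K.
size 0: {}; under {} K still reaches {P,R,W} ∋ P.
size 1: {R}, {W}; under {R} K still reaches {P,W} ∋ P.
size 2: {R,W}; under {R,W} K still reaches {P} ∋ P.
K↔P cannot be blocked by any observed set — no back-door set.
No mediator lies on a directed K→…→P path.
Neither criterion identifies P(P|do(K)) in this graph.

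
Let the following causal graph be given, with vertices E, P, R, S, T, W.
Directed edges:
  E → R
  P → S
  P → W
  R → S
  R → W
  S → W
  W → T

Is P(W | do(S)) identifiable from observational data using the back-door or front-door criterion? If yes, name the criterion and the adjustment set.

desc(S)\{S}={T,W}; candidates ⊆ {E,P,R}.
size 0: {}; under {} S still reaches {E,P,R,T,W} ∋ W.
size 1: {E}, {P}, {R}; under {E} S still reaches {P,R,T,W} ∋ W.
{P,R}: S⊥W given {P,R} in G with S→· removed — back-door holds.
P(W|do(S)) = Σ_{P,R} P(W|S,P,R)·P(P,R).

P(W|do(S)): backdoor, adjust for {P, R}.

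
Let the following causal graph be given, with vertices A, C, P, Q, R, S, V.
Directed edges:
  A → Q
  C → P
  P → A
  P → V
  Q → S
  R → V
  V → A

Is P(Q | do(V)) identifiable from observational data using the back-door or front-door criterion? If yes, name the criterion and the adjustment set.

desc(V)\{V}={A,Q,S}; candidates ⊆ {C,P,R}.
size 0: {}; under {} V still reaches {A,C,P,Q,R,S} ∋ Q.
{P}: V⊥Q given {P} in G with V→· removed — back-door holds.
P(Q|do(V)) = Σ_{P} P(Q|V,P)·P(P).

P(Q|do(V)): backdoor, adjust for {P}.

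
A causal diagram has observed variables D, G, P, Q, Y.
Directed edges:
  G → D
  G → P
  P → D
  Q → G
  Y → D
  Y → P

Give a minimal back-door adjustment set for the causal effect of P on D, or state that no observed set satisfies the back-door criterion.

desc(P)\{P}={D}; candidates ⊆ {G,Q,Y}.
size 0: {}; under {} P still reaches {D,G,Q,Y} ∋ D.
size 1: {G}, {Q}, {Y}; under {G} P still reaches {D,Y} ∋ D.
{G,Y}: P⊥D given {G,Y} in G with P→· removed — back-door holds.

P→D: minimal back-door set {G, Y}.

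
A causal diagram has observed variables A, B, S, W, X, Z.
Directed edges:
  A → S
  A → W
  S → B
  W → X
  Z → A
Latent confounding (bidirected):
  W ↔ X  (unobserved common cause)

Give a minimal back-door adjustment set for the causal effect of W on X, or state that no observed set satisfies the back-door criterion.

desc(W)\{W}={X}; candidates ⊆ {A,B,S,Z}.
W↔X: latent back-door arc(s) into W.
size 0: {}; under {} W still reaches {A,B,S,X,Z} ∋ X.
size 1: {A}, {B}, {S} …(+1); under {A} W still reaches {X} ∋ X.
size 2: {A,B}, {A,S}, {A,Z} …(+3); under {A,B} W still reaches {X} ∋ X.
W↔X cannot be blocked by any observed set — no back-door set.

W→X: no observed back-door set.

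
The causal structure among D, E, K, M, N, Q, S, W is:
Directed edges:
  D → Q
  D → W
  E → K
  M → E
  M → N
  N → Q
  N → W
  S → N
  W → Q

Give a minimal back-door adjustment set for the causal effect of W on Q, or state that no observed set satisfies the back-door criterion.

W→Q: minimal back-door set {D, N}.

desc(W)\{W}={Q}; candidates ⊆ {D,E,K,M,N,S}.
size 0: {}; under {} W still reaches {D,E,K,M,N,Q,S} ∋ Q.
size 1: {D}, {E}, {K} …(+3); under {D} W still reaches {E,K,M,N,Q,S} ∋ Q.
{D,N}: W⊥Q given {D,N} in G with W→· removed — back-door holds.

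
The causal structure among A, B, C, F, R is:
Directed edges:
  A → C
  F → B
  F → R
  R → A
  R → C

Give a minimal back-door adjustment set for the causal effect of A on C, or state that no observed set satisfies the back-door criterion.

A→C: minimal back-door set {R}.

desc(A)\{A}={C}; candidates ⊆ {B,F,R}.
size 0: {}; under {} A still reaches {B,C,F,R} ∋ C.
{R}: A⊥C given {R} in G with A→· removed — back-door holds.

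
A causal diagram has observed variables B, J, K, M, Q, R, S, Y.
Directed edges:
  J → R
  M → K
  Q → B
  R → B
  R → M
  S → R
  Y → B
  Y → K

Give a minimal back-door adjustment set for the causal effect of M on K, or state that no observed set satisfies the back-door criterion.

M→K: minimal back-door set ∅.

desc(M)\{M}={K}; candidates ⊆ {B,J,Q,R,S,Y}.
∅: M⊥K given ∅ in G with M→· removed — back-door holds.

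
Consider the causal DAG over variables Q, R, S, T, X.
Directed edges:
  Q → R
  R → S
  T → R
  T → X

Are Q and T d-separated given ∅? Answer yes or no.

Bayes-Ball from Q | ∅ reaches {R,S}.
T ∉ reach(Q|∅) ⇒ Q ⊥ T | ∅.

Yes — Q ⊥ T | ∅.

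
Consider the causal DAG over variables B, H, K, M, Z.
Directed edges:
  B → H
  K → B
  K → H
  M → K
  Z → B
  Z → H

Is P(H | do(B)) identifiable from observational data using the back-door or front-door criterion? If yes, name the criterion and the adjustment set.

desc(B)\{B}={H}; candidates ⊆ {K,M,Z}.
size 0: {}; under {} B still reaches {H,K,M,Z} ∋ H.
size 1: {K}, {M}, {Z}; under {K} B still reaches {H,Z} ∋ H.
{K,Z}: B⊥H given {K,Z} in G with B→· removed — back-door holds.
P(H|do(B)) = Σ_{K,Z} P(H|B,K,Z)·P(K,Z).

P(H|do(B)): backdoor, adjust for {K, Z}.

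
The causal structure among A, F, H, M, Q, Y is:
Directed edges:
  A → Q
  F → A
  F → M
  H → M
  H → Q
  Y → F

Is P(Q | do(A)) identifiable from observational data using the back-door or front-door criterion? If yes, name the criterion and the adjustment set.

P(Q|do(A)): backdoor, adjust for ∅.

desc(A)\{A}={Q}; candidates ⊆ {F,H,M,Y}.
∅: A⊥Q given ∅ in G with A→· removed — back-door holds.
P(Q|do(A)) = P(Q|A) — no adjustment needed.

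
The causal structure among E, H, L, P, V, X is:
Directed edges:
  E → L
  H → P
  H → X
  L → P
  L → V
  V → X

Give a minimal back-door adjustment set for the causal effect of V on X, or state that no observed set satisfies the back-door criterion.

desc(V)\{V}={X}; candidates ⊆ {E,H,L,P}.
∅: V⊥X given ∅ in G with V→· removed — back-door holds.

V→X: minimal back-door set ∅.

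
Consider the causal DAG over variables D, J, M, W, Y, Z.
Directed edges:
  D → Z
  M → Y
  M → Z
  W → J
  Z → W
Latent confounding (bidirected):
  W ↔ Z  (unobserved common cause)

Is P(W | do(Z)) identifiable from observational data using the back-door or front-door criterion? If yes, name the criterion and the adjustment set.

P(W|do(Z)): not identifiable (no BD/FD set).

desc(Z)\{Z}={J,W}; candidates ⊆ {D,M,Y}.
Z↔W: latent back-door arc(s) into Z.
size 0: {}; under {} Z still reaches {D,J,M,W,Y} ∋ W.
size 1: {D}, {M}, {Y}; under {D} Z still reaches {J,M,W,Y} ∋ W.
size 2: {D,M}, {D,Y}, {M,Y}; under {D,M} Z still reaches {J,W} ∋ W.
Z↔W cannot be blocked by any observed set — no back-door set.
No mediator lies on a directed Z→…→W path.
Neither criterion identifies P(W|do(Z)) in this graph.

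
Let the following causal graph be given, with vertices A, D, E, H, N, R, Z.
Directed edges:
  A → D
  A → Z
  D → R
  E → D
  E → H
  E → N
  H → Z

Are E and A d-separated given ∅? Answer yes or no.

Bayes-Ball from E | ∅ reaches {D,H,N,R,Z}.
A ∉ reach(E|∅) ⇒ E ⊥ A | ∅.

Yes — E ⊥ A | ∅.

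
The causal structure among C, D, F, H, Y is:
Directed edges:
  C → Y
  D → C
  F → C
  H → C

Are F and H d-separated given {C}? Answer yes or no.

No — F and H are d-connected given {C}.

Bayes-Ball from F | {C} reaches {D,H}.
H ∈ reach(F|{C}) ⇒ F ⊥̸ H | {C}.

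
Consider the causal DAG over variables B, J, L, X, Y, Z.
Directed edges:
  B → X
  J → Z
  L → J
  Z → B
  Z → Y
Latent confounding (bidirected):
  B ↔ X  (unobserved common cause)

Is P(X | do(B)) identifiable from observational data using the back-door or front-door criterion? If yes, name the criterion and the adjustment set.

P(X|do(B)): not identifiable (no BD/FD set).

desc(B)\{B}={X}; candidates ⊆ {J,L,Y,Z}.
B↔X: latent back-door arc(s) into B.
size 0: {}; under {} B still reaches {J,L,X,Y,Z} ∋ X.
size 1: {J}, {L}, {Y} …(+1); under {J} B still reaches {X,Y,Z} ∋ X.
size 2: {J,L}, {J,Y}, {J,Z} …(+3); under {J,L} B still reaches {X,Y,Z} ∋ X.
B↔X cannot be blocked by any observed set — no back-door set.
No mediator lies on a directed B→…→X path.
Neither criterion identifies P(X|do(B)) in this graph.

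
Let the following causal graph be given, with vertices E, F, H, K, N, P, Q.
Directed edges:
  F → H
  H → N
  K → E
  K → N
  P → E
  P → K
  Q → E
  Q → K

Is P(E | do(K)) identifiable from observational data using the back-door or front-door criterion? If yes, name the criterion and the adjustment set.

desc(K)\{K}={E,N}; candidates ⊆ {F,H,P,Q}.
size 0: {}; under {} K still reaches {E,P,Q} ∋ E.
size 1: {F}, {H}, {P} …(+1); under {F} K still reaches {E,P,Q} ∋ E.
{P,Q}: K⊥E given {P,Q} in G with K→· removed — back-door holds.
P(E|do(K)) = Σ_{P,Q} P(E|K,P,Q)·P(P,Q).

P(E|do(K)): backdoor, adjust for {P, Q}.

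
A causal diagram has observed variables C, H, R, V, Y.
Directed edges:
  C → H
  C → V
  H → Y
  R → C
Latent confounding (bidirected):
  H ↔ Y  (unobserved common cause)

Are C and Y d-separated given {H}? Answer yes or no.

No — C and Y are d-connected given {H}.

Bayes-Ball from C | {H} reaches {R,V,Y}.
Y ∈ reach(C|{H}) ⇒ C ⊥̸ Y | {H}.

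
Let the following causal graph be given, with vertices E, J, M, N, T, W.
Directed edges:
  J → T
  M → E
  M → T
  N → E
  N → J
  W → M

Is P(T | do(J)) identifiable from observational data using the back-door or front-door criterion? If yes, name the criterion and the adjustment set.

P(T|do(J)): backdoor, adjust for ∅.

desc(J)\{J}={T}; candidates ⊆ {E,M,N,W}.
∅: J⊥T given ∅ in G with J→· removed — back-door holds.
P(T|do(J)) = P(T|J) — no adjustment needed.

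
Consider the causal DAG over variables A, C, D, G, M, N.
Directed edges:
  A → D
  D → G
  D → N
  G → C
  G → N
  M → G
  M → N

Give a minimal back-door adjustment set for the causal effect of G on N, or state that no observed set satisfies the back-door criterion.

desc(G)\{G}={C,N}; candidates ⊆ {A,D,M}.
size 0: {}; under {} G still reaches {A,D,M,N} ∋ N.
size 1: {A}, {D}, {M}; under {A} G still reaches {D,M,N} ∋ N.
{D,M}: G⊥N given {D,M} in G with G→· removed — back-door holds.

G→N: minimal back-door set {D, M}.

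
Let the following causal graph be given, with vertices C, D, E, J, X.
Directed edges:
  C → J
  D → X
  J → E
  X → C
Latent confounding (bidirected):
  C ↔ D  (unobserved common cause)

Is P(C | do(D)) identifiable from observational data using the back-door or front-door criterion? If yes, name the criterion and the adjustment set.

P(C|do(D)): frontdoor, adjust for {X}.

desc(D)\{D}={C,E,J,X}; candidates ⊆ {—}.
D↔C: latent back-door arc(s) into D.
size 0: {}; under {} D still reaches {C,E,J} ∋ C.
D↔C cannot be blocked by any observed set — no back-door set.
{X}: (i) intercepts every directed D→C path; (ii) no back-door D→{X}; (iii) {D} blocks every back-door {X}→C. Front-door holds.
P(C|do(D)) = Σ_{X} P(X|D) Σ_{D'} P(C|X,D')P(D').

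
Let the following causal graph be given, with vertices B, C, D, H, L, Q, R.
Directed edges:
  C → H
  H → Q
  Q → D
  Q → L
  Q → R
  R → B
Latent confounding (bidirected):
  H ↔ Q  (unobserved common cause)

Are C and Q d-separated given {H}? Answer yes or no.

Bayes-Ball from C | {H} reaches {B,D,L,Q,R}.
Q ∈ reach(C|{H}) ⇒ C ⊥̸ Q | {H}.

No — C and Q are d-connected given {H}.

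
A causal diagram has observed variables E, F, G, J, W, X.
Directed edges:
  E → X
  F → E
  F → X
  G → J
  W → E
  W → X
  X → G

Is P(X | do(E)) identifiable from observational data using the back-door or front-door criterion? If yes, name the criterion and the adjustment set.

desc(E)\{E}={G,J,X}; candidates ⊆ {F,W}.
size 0: {}; under {} E still reaches {F,G,J,W,X} ∋ X.
size 1: {F}, {W}; under {F} E still reaches {G,J,W,X} ∋ X.
{F,W}: E⊥X given {F,W} in G with E→· removed — back-door holds.
P(X|do(E)) = Σ_{F,W} P(X|E,F,W)·P(F,W).

P(X|do(E)): backdoor, adjust for {F, W}.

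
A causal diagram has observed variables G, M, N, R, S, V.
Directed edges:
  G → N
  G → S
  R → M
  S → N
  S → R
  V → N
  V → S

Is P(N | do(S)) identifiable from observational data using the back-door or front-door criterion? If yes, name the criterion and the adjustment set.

P(N|do(S)): backdoor, adjust for {G, V}.

desc(S)\{S}={M,N,R}; candidates ⊆ {G,V}.
size 0: {}; under {} S still reaches {G,N,V} ∋ N.
size 1: {G}, {V}; under {G} S still reaches {N,V} ∋ N.
{G,V}: S⊥N given {G,V} in G with S→· removed — back-door holds.
P(N|do(S)) = Σ_{G,V} P(N|S,G,V)·P(G,V).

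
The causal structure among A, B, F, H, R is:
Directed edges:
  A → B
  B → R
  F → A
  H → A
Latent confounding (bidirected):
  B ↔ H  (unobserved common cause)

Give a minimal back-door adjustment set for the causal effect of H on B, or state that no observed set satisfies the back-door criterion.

H→B: no observed back-door set.

desc(H)\{H}={A,B,R}; candidates ⊆ {F}.
H↔B: latent back-door arc(s) into H.
size 0: {}; under {} H still reaches {B,R} ∋ B.
size 1: {F}; under {F} H still reaches {B,R} ∋ B.
H↔B cannot be blocked by any observed set — no back-door set.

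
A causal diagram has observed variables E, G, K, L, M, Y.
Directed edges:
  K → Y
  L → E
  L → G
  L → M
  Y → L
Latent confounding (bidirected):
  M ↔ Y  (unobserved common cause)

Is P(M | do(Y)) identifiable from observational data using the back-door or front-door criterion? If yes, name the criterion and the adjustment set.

P(M|do(Y)): frontdoor, adjust for {L}.

desc(Y)\{Y}={E,G,L,M}; candidates ⊆ {K}.
Y↔M: latent back-door arc(s) into Y.
size 0: {}; under {} Y still reaches {K,M} ∋ M.
size 1: {K}; under {K} Y still reaches {M} ∋ M.
Y↔M cannot be blocked by any observed set — no back-door set.
{L}: (i) intercepts every directed Y→M path; (ii) no back-door Y→{L}; (iii) {Y} blocks every back-door {L}→M. Front-door holds.
P(M|do(Y)) = Σ_{L} P(L|Y) Σ_{Y'} P(M|L,Y')P(Y').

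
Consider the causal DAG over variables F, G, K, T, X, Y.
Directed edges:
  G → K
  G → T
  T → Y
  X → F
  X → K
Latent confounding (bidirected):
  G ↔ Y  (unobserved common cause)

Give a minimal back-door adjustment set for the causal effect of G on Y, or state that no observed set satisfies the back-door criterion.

desc(G)\{G}={K,T,Y}; candidates ⊆ {F,X}.
G↔Y: latent back-door arc(s) into G.
size 0: {}; under {} G still reaches {Y} ∋ Y.
size 1: {F}, {X}; under {F} G still reaches {Y} ∋ Y.
size 2: {F,X}; under {F,X} G still reaches {Y} ∋ Y.
G↔Y cannot be blocked by any observed set — no back-door set.

G→Y: no observed back-door set.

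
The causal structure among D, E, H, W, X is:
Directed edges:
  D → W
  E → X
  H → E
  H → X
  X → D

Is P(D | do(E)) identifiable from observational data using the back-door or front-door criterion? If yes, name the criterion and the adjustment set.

desc(E)\{E}={D,W,X}; candidates ⊆ {H}.
size 0: {}; under {} E still reaches {D,H,W,X} ∋ D.
{H}: E⊥D given {H} in G with E→· removed — back-door holds.
P(D|do(E)) = Σ_{H} P(D|E,H)·P(H).

P(D|do(E)): backdoor, adjust for {H}.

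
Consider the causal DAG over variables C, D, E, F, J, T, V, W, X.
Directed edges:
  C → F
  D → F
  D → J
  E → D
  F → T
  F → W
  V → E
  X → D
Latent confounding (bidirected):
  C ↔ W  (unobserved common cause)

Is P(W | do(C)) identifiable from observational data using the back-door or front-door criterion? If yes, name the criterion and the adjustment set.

desc(C)\{C}={F,T,W}; candidates ⊆ {D,E,J,V,X}.
C↔W: latent back-door arc(s) into C.
size 0: {}; under {} C still reaches {W} ∋ W.
size 1: {D}, {E}, {J} …(+2); under {D} C still reaches {W} ∋ W.
size 2: {D,E}, {D,J}, {D,V} …(+7); under {D,E} C still reaches {W} ∋ W.
C↔W cannot be blocked by any observed set — no back-door set.
{F}: (i) intercepts every directed C→W path; (ii) no back-door C→{F}; (iii) {C} blocks every back-door {F}→W. Front-door holds.
P(W|do(C)) = Σ_{F} P(F|C) Σ_{C'} P(W|F,C')P(C').

P(W|do(C)): frontdoor, adjust for {F}.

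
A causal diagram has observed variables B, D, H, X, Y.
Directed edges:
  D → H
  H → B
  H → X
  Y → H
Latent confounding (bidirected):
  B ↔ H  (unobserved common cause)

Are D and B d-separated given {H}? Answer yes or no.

No — D and B are d-connected given {H}.

Bayes-Ball from D | {H} reaches {B,Y}.
B ∈ reach(D|{H}) ⇒ D ⊥̸ B | {H}.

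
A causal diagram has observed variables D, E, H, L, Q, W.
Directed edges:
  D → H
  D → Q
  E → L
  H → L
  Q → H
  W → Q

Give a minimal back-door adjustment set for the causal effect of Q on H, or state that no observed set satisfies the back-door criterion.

desc(Q)\{Q}={H,L}; candidates ⊆ {D,E,W}.
size 0: {}; under {} Q still reaches {D,H,L,W} ∋ H.
{D}: Q⊥H given {D} in G with Q→· removed — back-door holds.

Q→H: minimal back-door set {D}.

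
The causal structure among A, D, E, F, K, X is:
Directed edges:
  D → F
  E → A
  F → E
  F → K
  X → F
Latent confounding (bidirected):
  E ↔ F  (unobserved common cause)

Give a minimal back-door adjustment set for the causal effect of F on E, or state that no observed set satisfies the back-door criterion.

desc(F)\{F}={A,E,K}; candidates ⊆ {D,X}.
F↔E: latent back-door arc(s) into F.
size 0: {}; under {} F still reaches {A,D,E,X} ∋ E.
size 1: {D}, {X}; under {D} F still reaches {A,E,X} ∋ E.
size 2: {D,X}; under {D,X} F still reaches {A,E} ∋ E.
F↔E cannot be blocked by any observed set — no back-door set.

F→E: no observed back-door set.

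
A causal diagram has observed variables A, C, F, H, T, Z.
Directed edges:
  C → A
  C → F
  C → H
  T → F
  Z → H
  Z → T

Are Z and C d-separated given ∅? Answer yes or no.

Yes — Z ⊥ C | ∅.

Bayes-Ball from Z | ∅ reaches {F,H,T}.
C ∉ reach(Z|∅) ⇒ Z ⊥ C | ∅.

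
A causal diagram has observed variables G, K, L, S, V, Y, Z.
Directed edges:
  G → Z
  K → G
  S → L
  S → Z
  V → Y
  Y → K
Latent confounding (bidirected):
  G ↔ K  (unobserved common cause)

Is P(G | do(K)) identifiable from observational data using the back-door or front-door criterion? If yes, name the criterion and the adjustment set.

desc(K)\{K}={G,Z}; candidates ⊆ {L,S,V,Y}.
K↔G: latent back-door arc(s) into K.
size 0: {}; under {} K still reaches {G,V,Y,Z} ∋ G.
size 1: {L}, {S}, {V} …(+1); under {L} K still reaches {G,V,Y,Z} ∋ G.
size 2: {L,S}, {L,V}, {L,Y} …(+3); under {L,S} K still reaches {G,V,Y,Z} ∋ G.
K↔G cannot be blocked by any observed set — no back-door set.
No mediator lies on a directed K→…→G path.
Neither criterion identifies P(G|do(K)) in this graph.

P(G|do(K)): not identifiable (no BD/FD set).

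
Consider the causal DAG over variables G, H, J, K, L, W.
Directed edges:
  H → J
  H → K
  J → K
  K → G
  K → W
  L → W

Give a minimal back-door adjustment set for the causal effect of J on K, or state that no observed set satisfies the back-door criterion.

J→K: minimal back-door set {H}.

desc(J)\{J}={G,K,W}; candidates ⊆ {H,L}.
size 0: {}; under {} J still reaches {G,H,K,W} ∋ K.
{H}: J⊥K given {H} in G with J→· removed — back-door holds.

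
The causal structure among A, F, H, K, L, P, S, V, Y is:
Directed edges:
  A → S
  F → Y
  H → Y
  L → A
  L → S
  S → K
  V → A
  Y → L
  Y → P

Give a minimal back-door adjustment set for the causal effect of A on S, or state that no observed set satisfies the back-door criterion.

desc(A)\{A}={K,S}; candidates ⊆ {F,H,L,P,V,Y}.
size 0: {}; under {} A still reaches {F,H,K,L,P,S,V,Y} ∋ S.
{L}: A⊥S given {L} in G with A→· removed — back-door holds.

A→S: minimal back-door set {L}.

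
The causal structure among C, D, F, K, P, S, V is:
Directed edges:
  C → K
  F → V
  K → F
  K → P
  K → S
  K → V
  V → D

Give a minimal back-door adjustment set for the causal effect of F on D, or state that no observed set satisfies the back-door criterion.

F→D: minimal back-door set {K}.

desc(F)\{F}={D,V}; candidates ⊆ {C,K,P,S}.
size 0: {}; under {} F still reaches {C,D,K,P,S,V} ∋ D.
{K}: F⊥D given {K} in G with F→· removed — back-door holds.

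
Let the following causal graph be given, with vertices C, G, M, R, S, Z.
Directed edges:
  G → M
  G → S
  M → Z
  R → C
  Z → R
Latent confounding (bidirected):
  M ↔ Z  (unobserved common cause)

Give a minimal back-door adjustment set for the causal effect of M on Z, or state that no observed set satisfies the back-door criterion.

M→Z: no observed back-door set.

desc(M)\{M}={C,R,Z}; candidates ⊆ {G,S}.
M↔Z: latent back-door arc(s) into M.
size 0: {}; under {} M still reaches {C,G,R,S,Z} ∋ Z.
size 1: {G}, {S}; under {G} M still reaches {C,R,Z} ∋ Z.
size 2: {G,S}; under {G,S} M still reaches {C,R,Z} ∋ Z.
M↔Z cannot be blocked by any observed set — no back-door set.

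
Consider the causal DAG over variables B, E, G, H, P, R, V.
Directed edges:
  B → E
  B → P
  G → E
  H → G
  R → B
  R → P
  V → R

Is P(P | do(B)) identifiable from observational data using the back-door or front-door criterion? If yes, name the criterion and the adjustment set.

desc(B)\{B}={E,P}; candidates ⊆ {G,H,R,V}.
size 0: {}; under {} B still reaches {P,R,V} ∋ P.
{R}: B⊥P given {R} in G with B→· removed — back-door holds.
P(P|do(B)) = Σ_{R} P(P|B,R)·P(R).

P(P|do(B)): backdoor, adjust for {R}.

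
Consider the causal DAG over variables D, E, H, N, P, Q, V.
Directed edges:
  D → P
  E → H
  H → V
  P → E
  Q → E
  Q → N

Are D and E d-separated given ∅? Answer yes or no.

No — D and E are d-connected given ∅.

Bayes-Ball from D | ∅ reaches {E,H,P,V}.
E ∈ reach(D|∅) ⇒ D ⊥̸ E | ∅.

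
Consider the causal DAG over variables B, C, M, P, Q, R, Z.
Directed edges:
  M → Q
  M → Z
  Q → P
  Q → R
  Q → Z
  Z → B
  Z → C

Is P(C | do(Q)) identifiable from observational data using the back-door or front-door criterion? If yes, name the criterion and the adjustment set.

P(C|do(Q)): backdoor, adjust for {M}.

desc(Q)\{Q}={B,C,P,R,Z}; candidates ⊆ {M}.
size 0: {}; under {} Q still reaches {B,C,M,Z} ∋ C.
{M}: Q⊥C given {M} in G with Q→· removed — back-door holds.
P(C|do(Q)) = Σ_{M} P(C|Q,M)·P(M).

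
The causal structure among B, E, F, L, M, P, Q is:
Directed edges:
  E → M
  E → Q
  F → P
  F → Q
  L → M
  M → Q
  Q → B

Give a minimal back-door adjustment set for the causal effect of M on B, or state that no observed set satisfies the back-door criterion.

desc(M)\{M}={B,Q}; candidates ⊆ {E,F,L,P}.
size 0: {}; under {} M still reaches {B,E,L,Q} ∋ B.
{E}: M⊥B given {E} in G with M→· removed — back-door holds.

M→B: minimal back-door set {E}.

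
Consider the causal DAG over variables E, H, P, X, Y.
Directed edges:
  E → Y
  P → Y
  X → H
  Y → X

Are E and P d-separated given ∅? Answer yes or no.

Bayes-Ball from E | ∅ reaches {H,X,Y}.
P ∉ reach(E|∅) ⇒ E ⊥ P | ∅.

Yes — E ⊥ P | ∅.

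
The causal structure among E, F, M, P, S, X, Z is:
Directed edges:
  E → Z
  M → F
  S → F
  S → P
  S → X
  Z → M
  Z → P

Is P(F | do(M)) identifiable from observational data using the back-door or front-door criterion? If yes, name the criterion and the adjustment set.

P(F|do(M)): backdoor, adjust for ∅.

desc(M)\{M}={F}; candidates ⊆ {E,P,S,X,Z}.
∅: M⊥F given ∅ in G with M→· removed — back-door holds.
P(F|do(M)) = P(F|M) — no adjustment needed.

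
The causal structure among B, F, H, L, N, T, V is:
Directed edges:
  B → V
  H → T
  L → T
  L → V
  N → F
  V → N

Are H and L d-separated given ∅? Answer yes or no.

Yes — H ⊥ L | ∅.

Bayes-Ball from H | ∅ reaches {T}.
L ∉ reach(H|∅) ⇒ H ⊥ L | ∅.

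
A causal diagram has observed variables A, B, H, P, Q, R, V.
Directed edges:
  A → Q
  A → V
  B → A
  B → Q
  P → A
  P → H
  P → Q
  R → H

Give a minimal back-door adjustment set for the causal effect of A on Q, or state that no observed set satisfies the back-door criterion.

A→Q: minimal back-door set {B, P}.

desc(A)\{A}={Q,V}; candidates ⊆ {B,H,P,R}.
size 0: {}; under {} A still reaches {B,H,P,Q} ∋ Q.
size 1: {B}, {H}, {P} …(+1); under {B} A still reaches {H,P,Q} ∋ Q.
{B,P}: A⊥Q given {B,P} in G with A→· removed — back-door holds.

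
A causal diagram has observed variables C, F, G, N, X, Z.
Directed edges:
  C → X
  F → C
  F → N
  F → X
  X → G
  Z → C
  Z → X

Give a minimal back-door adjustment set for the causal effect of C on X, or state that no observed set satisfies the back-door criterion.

C→X: minimal back-door set {F, Z}.

desc(C)\{C}={G,X}; candidates ⊆ {F,N,Z}.
size 0: {}; under {} C still reaches {F,G,N,X,Z} ∋ X.
size 1: {F}, {N}, {Z}; under {F} C still reaches {G,X,Z} ∋ X.
{F,Z}: C⊥X given {F,Z} in G with C→· removed — back-door holds.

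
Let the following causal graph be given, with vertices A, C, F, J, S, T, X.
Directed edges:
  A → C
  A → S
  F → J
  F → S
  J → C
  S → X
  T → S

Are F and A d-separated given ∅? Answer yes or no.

Bayes-Ball from F | ∅ reaches {C,J,S,X}.
A ∉ reach(F|∅) ⇒ F ⊥ A | ∅.

Yes — F ⊥ A | ∅.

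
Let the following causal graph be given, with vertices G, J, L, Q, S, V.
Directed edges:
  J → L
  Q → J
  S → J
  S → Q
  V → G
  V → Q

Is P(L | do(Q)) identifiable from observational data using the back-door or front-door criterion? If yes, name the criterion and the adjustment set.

P(L|do(Q)): backdoor, adjust for {S}.

desc(Q)\{Q}={J,L}; candidates ⊆ {G,S,V}.
size 0: {}; under {} Q still reaches {G,J,L,S,V} ∋ L.
{S}: Q⊥L given {S} in G with Q→· removed — back-door holds.
P(L|do(Q)) = Σ_{S} P(L|Q,S)·P(S).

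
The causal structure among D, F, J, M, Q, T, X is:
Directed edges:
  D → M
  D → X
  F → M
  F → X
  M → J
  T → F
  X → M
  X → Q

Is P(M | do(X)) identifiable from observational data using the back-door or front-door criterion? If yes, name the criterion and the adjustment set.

desc(X)\{X}={J,M,Q}; candidates ⊆ {D,F,T}.
size 0: {}; under {} X still reaches {D,F,J,M,T} ∋ M.
size 1: {D}, {F}, {T}; under {D} X still reaches {F,J,M,T} ∋ M.
{D,F}: X⊥M given {D,F} in G with X→· removed — back-door holds.
P(M|do(X)) = Σ_{D,F} P(M|X,D,F)·P(D,F).

P(M|do(X)): backdoor, adjust for {D, F}.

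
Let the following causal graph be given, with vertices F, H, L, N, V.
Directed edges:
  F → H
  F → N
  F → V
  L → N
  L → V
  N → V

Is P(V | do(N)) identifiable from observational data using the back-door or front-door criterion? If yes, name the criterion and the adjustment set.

desc(N)\{N}={V}; candidates ⊆ {F,H,L}.
size 0: {}; under {} N still reaches {F,H,L,V} ∋ V.
size 1: {F}, {H}, {L}; under {F} N still reaches {L,V} ∋ V.
{F,L}: N⊥V given {F,L} in G with N→· removed — back-door holds.
P(V|do(N)) = Σ_{F,L} P(V|N,F,L)·P(F,L).

P(V|do(N)): backdoor, adjust for {F, L}.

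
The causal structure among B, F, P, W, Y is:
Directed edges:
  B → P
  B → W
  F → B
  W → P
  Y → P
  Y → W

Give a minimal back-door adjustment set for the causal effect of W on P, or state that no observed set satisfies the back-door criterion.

W→P: minimal back-door set {B, Y}.

desc(W)\{W}={P}; candidates ⊆ {B,F,Y}.
size 0: {}; under {} W still reaches {B,F,P,Y} ∋ P.
size 1: {B}, {F}, {Y}; under {B} W still reaches {P,Y} ∋ P.
{B,Y}: W⊥P given {B,Y} in G with W→· removed — back-door holds.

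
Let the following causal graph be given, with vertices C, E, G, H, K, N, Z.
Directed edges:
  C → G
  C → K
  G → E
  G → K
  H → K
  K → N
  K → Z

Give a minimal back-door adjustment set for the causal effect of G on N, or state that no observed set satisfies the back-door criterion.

G→N: minimal back-door set {C}.

desc(G)\{G}={E,K,N,Z}; candidates ⊆ {C,H}.
size 0: {}; under {} G still reaches {C,K,N,Z} ∋ N.
{C}: G⊥N given {C} in G with G→· removed — back-door holds.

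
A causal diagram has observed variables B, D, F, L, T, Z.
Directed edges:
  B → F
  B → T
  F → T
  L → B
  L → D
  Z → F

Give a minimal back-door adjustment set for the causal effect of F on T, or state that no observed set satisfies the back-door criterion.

desc(F)\{F}={T}; candidates ⊆ {B,D,L,Z}.
size 0: {}; under {} F still reaches {B,D,L,T,Z} ∋ T.
{B}: F⊥T given {B} in G with F→· removed — back-door holds.

F→T: minimal back-door set {B}.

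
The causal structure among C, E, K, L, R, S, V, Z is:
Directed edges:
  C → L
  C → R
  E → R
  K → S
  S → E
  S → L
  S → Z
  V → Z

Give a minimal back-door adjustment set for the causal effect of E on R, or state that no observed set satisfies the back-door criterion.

E→R: minimal back-door set ∅.

desc(E)\{E}={R}; candidates ⊆ {C,K,L,S,V,Z}.
∅: E⊥R given ∅ in G with E→· removed — back-door holds.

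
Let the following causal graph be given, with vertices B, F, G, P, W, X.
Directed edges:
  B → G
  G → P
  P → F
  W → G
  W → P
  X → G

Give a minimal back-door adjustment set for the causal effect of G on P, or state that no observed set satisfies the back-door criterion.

desc(G)\{G}={F,P}; candidates ⊆ {B,W,X}.
size 0: {}; under {} G still reaches {B,F,P,W,X} ∋ P.
{W}: G⊥P given {W} in G with G→· removed — back-door holds.

G→P: minimal back-door set {W}.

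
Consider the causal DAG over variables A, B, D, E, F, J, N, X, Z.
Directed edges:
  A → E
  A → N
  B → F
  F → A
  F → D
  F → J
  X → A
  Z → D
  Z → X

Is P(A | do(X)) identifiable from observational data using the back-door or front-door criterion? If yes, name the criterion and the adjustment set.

desc(X)\{X}={A,E,N}; candidates ⊆ {B,D,F,J,Z}.
∅: X⊥A given ∅ in G with X→· removed — back-door holds.
P(A|do(X)) = P(A|X) — no adjustment needed.

P(A|do(X)): backdoor, adjust for ∅.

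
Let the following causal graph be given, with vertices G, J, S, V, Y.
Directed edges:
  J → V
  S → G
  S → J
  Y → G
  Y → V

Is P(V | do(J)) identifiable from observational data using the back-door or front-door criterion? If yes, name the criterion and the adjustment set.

desc(J)\{J}={V}; candidates ⊆ {G,S,Y}.
∅: J⊥V given ∅ in G with J→· removed — back-door holds.
P(V|do(J)) = P(V|J) — no adjustment needed.

P(V|do(J)): backdoor, adjust for ∅.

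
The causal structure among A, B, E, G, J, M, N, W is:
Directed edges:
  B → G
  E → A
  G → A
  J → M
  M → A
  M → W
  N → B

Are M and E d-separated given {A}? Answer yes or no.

No — M and E are d-connected given {A}.

Bayes-Ball from M | {A} reaches {B,E,G,J,N,W}.
E ∈ reach(M|{A}) ⇒ M ⊥̸ E | {A}.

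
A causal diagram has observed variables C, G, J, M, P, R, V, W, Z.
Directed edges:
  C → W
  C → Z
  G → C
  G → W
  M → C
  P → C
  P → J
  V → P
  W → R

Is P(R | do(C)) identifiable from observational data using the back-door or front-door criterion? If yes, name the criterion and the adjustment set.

P(R|do(C)): backdoor, adjust for {G}.

desc(C)\{C}={R,W,Z}; candidates ⊆ {G,J,M,P,V}.
size 0: {}; under {} C still reaches {G,J,M,P,R,V,W} ∋ R.
{G}: C⊥R given {G} in G with C→· removed — back-door holds.
P(R|do(C)) = Σ_{G} P(R|C,G)·P(G).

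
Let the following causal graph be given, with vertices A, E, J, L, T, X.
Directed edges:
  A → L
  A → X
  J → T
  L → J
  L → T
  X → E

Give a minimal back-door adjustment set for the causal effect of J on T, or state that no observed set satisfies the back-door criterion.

J→T: minimal back-door set {L}.

desc(J)\{J}={T}; candidates ⊆ {A,E,L,X}.
size 0: {}; under {} J still reaches {A,E,L,T,X} ∋ T.
{L}: J⊥T given {L} in G with J→· removed — back-door holds.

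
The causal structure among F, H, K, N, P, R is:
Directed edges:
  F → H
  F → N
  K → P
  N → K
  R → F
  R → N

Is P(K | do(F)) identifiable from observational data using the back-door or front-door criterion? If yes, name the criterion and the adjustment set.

P(K|do(F)): backdoor, adjust for {R}.

desc(F)\{F}={H,K,N,P}; candidates ⊆ {R}.
size 0: {}; under {} F still reaches {K,N,P,R} ∋ K.
{R}: F⊥K given {R} in G with F→· removed — back-door holds.
P(K|do(F)) = Σ_{R} P(K|F,R)·P(R).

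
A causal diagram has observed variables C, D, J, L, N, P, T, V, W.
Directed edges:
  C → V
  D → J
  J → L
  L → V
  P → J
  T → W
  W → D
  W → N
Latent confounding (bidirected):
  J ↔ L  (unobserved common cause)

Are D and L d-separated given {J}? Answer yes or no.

Bayes-Ball from D | {J} reaches {L,N,P,T,V,W}.
L ∈ reach(D|{J}) ⇒ D ⊥̸ L | {J}.

No — D and L are d-connected given {J}.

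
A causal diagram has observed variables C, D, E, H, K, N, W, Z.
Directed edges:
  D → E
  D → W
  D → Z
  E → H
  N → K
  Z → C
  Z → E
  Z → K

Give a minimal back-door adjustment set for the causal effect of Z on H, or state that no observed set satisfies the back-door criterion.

desc(Z)\{Z}={C,E,H,K}; candidates ⊆ {D,N,W}.
size 0: {}; under {} Z still reaches {D,E,H,W} ∋ H.
{D}: Z⊥H given {D} in G with Z→· removed — back-door holds.

Z→H: minimal back-door set {D}.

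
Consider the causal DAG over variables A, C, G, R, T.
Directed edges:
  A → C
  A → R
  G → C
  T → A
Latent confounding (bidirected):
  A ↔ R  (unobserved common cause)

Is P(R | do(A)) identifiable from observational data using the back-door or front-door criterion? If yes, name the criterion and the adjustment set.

P(R|do(A)): not identifiable (no BD/FD set).

desc(A)\{A}={C,R}; candidates ⊆ {G,T}.
A↔R: latent back-door arc(s) into A.
size 0: {}; under {} A still reaches {R,T} ∋ R.
size 1: {G}, {T}; under {G} A still reaches {R,T} ∋ R.
size 2: {G,T}; under {G,T} A still reaches {R} ∋ R.
A↔R cannot be blocked by any observed set — no back-door set.
No mediator lies on a directed A→…→R path.
Neither criterion identifies P(R|do(A)) in this graph.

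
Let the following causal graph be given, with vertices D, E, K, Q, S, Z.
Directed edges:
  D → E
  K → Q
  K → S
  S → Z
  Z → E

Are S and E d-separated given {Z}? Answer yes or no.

Bayes-Ball from S | {Z} reaches {K,Q}.
E ∉ reach(S|{Z}) ⇒ S ⊥ E | {Z}.

Yes — S ⊥ E | {Z}.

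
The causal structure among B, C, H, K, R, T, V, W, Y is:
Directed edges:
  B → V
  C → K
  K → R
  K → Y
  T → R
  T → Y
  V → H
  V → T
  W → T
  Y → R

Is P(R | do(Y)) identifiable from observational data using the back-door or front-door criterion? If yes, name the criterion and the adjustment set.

desc(Y)\{Y}={R}; candidates ⊆ {B,C,H,K,T,V,W}.
size 0: {}; under {} Y still reaches {B,C,H,K,R,T,V,W} ∋ R.
size 1: {B}, {C}, {H} …(+4); under {B} Y still reaches {C,H,K,R,T,V,W} ∋ R.
{K,T}: Y⊥R given {K,T} in G with Y→· removed — back-door holds.
P(R|do(Y)) = Σ_{K,T} P(R|Y,K,T)·P(K,T).

P(R|do(Y)): backdoor, adjust for {K, T}.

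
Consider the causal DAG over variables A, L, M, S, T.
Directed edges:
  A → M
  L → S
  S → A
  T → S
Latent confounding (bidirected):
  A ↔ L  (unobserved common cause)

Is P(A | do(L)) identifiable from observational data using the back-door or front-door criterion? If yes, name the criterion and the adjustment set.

desc(L)\{L}={A,M,S}; candidates ⊆ {T}.
L↔A: latent back-door arc(s) into L.
size 0: {}; under {} L still reaches {A,M} ∋ A.
size 1: {T}; under {T} L still reaches {A,M} ∋ A.
L↔A cannot be blocked by any observed set — no back-door set.
{S}: (i) intercepts every directed L→A path; (ii) no back-door L→{S}; (iii) {L} blocks every back-door {S}→A. Front-door holds.
P(A|do(L)) = Σ_{S} P(S|L) Σ_{L'} P(A|S,L')P(L').

P(A|do(L)): frontdoor, adjust for {S}.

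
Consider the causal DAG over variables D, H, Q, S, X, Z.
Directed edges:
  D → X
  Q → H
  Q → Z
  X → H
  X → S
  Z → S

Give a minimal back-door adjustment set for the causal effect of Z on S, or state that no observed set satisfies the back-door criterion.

desc(Z)\{Z}={S}; candidates ⊆ {D,H,Q,X}.
∅: Z⊥S given ∅ in G with Z→· removed — back-door holds.

Z→S: minimal back-door set ∅.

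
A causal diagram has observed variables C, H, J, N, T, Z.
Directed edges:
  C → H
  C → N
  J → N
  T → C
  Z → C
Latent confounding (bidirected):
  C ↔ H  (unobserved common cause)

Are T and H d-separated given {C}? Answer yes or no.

Bayes-Ball from T | {C} reaches {H,Z}.
H ∈ reach(T|{C}) ⇒ T ⊥̸ H | {C}.

No — T and H are d-connected given {C}.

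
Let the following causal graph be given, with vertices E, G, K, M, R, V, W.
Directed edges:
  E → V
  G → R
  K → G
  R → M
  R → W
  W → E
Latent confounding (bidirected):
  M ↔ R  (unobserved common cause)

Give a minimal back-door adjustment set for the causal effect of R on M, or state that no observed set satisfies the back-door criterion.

R→M: no observed back-door set.

desc(R)\{R}={E,M,V,W}; candidates ⊆ {G,K}.
R↔M: latent back-door arc(s) into R.
size 0: {}; under {} R still reaches {G,K,M} ∋ M.
size 1: {G}, {K}; under {G} R still reaches {M} ∋ M.
size 2: {G,K}; under {G,K} R still reaches {M} ∋ M.
R↔M cannot be blocked by any observed set — no back-door set.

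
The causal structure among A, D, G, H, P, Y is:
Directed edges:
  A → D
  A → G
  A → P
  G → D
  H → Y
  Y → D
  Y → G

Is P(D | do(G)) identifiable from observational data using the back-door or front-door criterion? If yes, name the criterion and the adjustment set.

P(D|do(G)): backdoor, adjust for {A, Y}.

desc(G)\{G}={D}; candidates ⊆ {A,H,P,Y}.
size 0: {}; under {} G still reaches {A,D,H,P,Y} ∋ D.
size 1: {A}, {H}, {P} …(+1); under {A} G still reaches {D,H,Y} ∋ D.
{A,Y}: G⊥D given {A,Y} in G with G→· removed — back-door holds.
P(D|do(G)) = Σ_{A,Y} P(D|G,A,Y)·P(A,Y).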